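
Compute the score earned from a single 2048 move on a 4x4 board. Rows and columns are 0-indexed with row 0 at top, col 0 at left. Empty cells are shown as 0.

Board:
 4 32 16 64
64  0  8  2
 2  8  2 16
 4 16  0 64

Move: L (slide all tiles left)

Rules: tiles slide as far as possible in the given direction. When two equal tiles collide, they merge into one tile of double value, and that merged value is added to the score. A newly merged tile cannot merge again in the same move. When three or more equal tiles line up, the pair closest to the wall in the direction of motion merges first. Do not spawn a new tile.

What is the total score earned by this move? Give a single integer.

Answer: 0

Derivation:
Slide left:
row 0: [4, 32, 16, 64] -> [4, 32, 16, 64]  score +0 (running 0)
row 1: [64, 0, 8, 2] -> [64, 8, 2, 0]  score +0 (running 0)
row 2: [2, 8, 2, 16] -> [2, 8, 2, 16]  score +0 (running 0)
row 3: [4, 16, 0, 64] -> [4, 16, 64, 0]  score +0 (running 0)
Board after move:
 4 32 16 64
64  8  2  0
 2  8  2 16
 4 16 64  0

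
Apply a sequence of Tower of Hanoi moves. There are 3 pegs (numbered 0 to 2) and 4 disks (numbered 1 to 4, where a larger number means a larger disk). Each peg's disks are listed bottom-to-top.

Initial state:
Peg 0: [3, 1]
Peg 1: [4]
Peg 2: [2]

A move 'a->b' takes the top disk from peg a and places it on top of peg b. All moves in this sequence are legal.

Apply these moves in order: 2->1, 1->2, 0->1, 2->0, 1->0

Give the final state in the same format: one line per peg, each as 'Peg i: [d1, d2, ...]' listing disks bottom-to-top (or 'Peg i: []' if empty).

Answer: Peg 0: [3, 2, 1]
Peg 1: [4]
Peg 2: []

Derivation:
After move 1 (2->1):
Peg 0: [3, 1]
Peg 1: [4, 2]
Peg 2: []

After move 2 (1->2):
Peg 0: [3, 1]
Peg 1: [4]
Peg 2: [2]

After move 3 (0->1):
Peg 0: [3]
Peg 1: [4, 1]
Peg 2: [2]

After move 4 (2->0):
Peg 0: [3, 2]
Peg 1: [4, 1]
Peg 2: []

After move 5 (1->0):
Peg 0: [3, 2, 1]
Peg 1: [4]
Peg 2: []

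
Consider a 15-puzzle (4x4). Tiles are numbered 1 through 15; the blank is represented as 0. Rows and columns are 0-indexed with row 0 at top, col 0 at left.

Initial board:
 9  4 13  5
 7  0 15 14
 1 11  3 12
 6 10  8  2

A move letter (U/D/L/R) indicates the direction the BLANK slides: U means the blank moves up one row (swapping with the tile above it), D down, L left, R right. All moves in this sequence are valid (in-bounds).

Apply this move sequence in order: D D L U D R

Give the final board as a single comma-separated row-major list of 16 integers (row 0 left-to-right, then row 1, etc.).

After move 1 (D):
 9  4 13  5
 7 11 15 14
 1  0  3 12
 6 10  8  2

After move 2 (D):
 9  4 13  5
 7 11 15 14
 1 10  3 12
 6  0  8  2

After move 3 (L):
 9  4 13  5
 7 11 15 14
 1 10  3 12
 0  6  8  2

After move 4 (U):
 9  4 13  5
 7 11 15 14
 0 10  3 12
 1  6  8  2

After move 5 (D):
 9  4 13  5
 7 11 15 14
 1 10  3 12
 0  6  8  2

After move 6 (R):
 9  4 13  5
 7 11 15 14
 1 10  3 12
 6  0  8  2

Answer: 9, 4, 13, 5, 7, 11, 15, 14, 1, 10, 3, 12, 6, 0, 8, 2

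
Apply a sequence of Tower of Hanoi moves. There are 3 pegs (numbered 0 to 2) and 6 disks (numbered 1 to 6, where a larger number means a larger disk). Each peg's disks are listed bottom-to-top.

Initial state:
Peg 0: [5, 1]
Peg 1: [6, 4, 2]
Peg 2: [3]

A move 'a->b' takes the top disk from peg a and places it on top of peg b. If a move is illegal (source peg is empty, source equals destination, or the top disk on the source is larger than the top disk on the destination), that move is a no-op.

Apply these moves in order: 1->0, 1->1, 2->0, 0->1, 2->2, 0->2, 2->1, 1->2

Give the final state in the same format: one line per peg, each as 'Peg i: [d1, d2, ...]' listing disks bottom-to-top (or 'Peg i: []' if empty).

After move 1 (1->0):
Peg 0: [5, 1]
Peg 1: [6, 4, 2]
Peg 2: [3]

After move 2 (1->1):
Peg 0: [5, 1]
Peg 1: [6, 4, 2]
Peg 2: [3]

After move 3 (2->0):
Peg 0: [5, 1]
Peg 1: [6, 4, 2]
Peg 2: [3]

After move 4 (0->1):
Peg 0: [5]
Peg 1: [6, 4, 2, 1]
Peg 2: [3]

After move 5 (2->2):
Peg 0: [5]
Peg 1: [6, 4, 2, 1]
Peg 2: [3]

After move 6 (0->2):
Peg 0: [5]
Peg 1: [6, 4, 2, 1]
Peg 2: [3]

After move 7 (2->1):
Peg 0: [5]
Peg 1: [6, 4, 2, 1]
Peg 2: [3]

After move 8 (1->2):
Peg 0: [5]
Peg 1: [6, 4, 2]
Peg 2: [3, 1]

Answer: Peg 0: [5]
Peg 1: [6, 4, 2]
Peg 2: [3, 1]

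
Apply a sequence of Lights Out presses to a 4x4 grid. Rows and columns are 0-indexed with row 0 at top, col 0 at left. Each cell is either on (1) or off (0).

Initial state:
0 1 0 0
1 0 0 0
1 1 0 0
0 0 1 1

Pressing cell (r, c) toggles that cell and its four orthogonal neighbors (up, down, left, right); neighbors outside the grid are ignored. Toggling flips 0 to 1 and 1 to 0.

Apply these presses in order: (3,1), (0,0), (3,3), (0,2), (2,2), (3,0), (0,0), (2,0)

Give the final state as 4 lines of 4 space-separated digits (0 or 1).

After press 1 at (3,1):
0 1 0 0
1 0 0 0
1 0 0 0
1 1 0 1

After press 2 at (0,0):
1 0 0 0
0 0 0 0
1 0 0 0
1 1 0 1

After press 3 at (3,3):
1 0 0 0
0 0 0 0
1 0 0 1
1 1 1 0

After press 4 at (0,2):
1 1 1 1
0 0 1 0
1 0 0 1
1 1 1 0

After press 5 at (2,2):
1 1 1 1
0 0 0 0
1 1 1 0
1 1 0 0

After press 6 at (3,0):
1 1 1 1
0 0 0 0
0 1 1 0
0 0 0 0

After press 7 at (0,0):
0 0 1 1
1 0 0 0
0 1 1 0
0 0 0 0

After press 8 at (2,0):
0 0 1 1
0 0 0 0
1 0 1 0
1 0 0 0

Answer: 0 0 1 1
0 0 0 0
1 0 1 0
1 0 0 0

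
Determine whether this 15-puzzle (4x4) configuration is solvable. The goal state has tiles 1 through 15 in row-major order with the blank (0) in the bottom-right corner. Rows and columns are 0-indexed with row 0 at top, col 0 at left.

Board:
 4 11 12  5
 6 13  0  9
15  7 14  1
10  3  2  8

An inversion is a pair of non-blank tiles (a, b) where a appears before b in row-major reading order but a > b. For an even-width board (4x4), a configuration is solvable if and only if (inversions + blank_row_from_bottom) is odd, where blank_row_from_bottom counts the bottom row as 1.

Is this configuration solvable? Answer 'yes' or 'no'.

Inversions: 58
Blank is in row 1 (0-indexed from top), which is row 3 counting from the bottom (bottom = 1).
58 + 3 = 61, which is odd, so the puzzle is solvable.

Answer: yes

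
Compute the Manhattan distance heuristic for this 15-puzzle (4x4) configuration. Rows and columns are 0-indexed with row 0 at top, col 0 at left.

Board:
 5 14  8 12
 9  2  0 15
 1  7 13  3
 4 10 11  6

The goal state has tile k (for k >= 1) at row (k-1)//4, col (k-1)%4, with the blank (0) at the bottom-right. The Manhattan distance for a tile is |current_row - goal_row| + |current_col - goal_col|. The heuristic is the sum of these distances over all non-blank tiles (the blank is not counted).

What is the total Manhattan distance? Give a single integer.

Answer: 35

Derivation:
Tile 5: (0,0)->(1,0) = 1
Tile 14: (0,1)->(3,1) = 3
Tile 8: (0,2)->(1,3) = 2
Tile 12: (0,3)->(2,3) = 2
Tile 9: (1,0)->(2,0) = 1
Tile 2: (1,1)->(0,1) = 1
Tile 15: (1,3)->(3,2) = 3
Tile 1: (2,0)->(0,0) = 2
Tile 7: (2,1)->(1,2) = 2
Tile 13: (2,2)->(3,0) = 3
Tile 3: (2,3)->(0,2) = 3
Tile 4: (3,0)->(0,3) = 6
Tile 10: (3,1)->(2,1) = 1
Tile 11: (3,2)->(2,2) = 1
Tile 6: (3,3)->(1,1) = 4
Sum: 1 + 3 + 2 + 2 + 1 + 1 + 3 + 2 + 2 + 3 + 3 + 6 + 1 + 1 + 4 = 35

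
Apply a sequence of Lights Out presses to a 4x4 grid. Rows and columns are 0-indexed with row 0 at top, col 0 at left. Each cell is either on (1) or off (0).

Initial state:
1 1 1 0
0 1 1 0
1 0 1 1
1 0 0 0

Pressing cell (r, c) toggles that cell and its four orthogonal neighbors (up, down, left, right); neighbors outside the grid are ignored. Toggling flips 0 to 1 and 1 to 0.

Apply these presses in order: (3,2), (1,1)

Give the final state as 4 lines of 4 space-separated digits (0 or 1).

After press 1 at (3,2):
1 1 1 0
0 1 1 0
1 0 0 1
1 1 1 1

After press 2 at (1,1):
1 0 1 0
1 0 0 0
1 1 0 1
1 1 1 1

Answer: 1 0 1 0
1 0 0 0
1 1 0 1
1 1 1 1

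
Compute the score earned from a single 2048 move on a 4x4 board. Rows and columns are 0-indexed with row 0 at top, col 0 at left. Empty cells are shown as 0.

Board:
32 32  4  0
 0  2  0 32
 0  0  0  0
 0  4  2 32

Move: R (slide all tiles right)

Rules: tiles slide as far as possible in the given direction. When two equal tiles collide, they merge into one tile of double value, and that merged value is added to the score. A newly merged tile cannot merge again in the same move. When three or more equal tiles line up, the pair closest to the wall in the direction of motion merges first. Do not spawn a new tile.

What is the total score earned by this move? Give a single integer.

Answer: 64

Derivation:
Slide right:
row 0: [32, 32, 4, 0] -> [0, 0, 64, 4]  score +64 (running 64)
row 1: [0, 2, 0, 32] -> [0, 0, 2, 32]  score +0 (running 64)
row 2: [0, 0, 0, 0] -> [0, 0, 0, 0]  score +0 (running 64)
row 3: [0, 4, 2, 32] -> [0, 4, 2, 32]  score +0 (running 64)
Board after move:
 0  0 64  4
 0  0  2 32
 0  0  0  0
 0  4  2 32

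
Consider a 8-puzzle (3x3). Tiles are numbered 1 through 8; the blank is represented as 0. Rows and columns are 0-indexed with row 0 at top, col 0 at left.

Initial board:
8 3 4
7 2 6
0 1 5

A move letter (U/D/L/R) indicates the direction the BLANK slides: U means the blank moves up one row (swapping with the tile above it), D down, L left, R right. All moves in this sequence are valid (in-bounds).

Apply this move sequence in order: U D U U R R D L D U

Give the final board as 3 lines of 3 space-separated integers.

Answer: 3 4 6
8 0 2
7 1 5

Derivation:
After move 1 (U):
8 3 4
0 2 6
7 1 5

After move 2 (D):
8 3 4
7 2 6
0 1 5

After move 3 (U):
8 3 4
0 2 6
7 1 5

After move 4 (U):
0 3 4
8 2 6
7 1 5

After move 5 (R):
3 0 4
8 2 6
7 1 5

After move 6 (R):
3 4 0
8 2 6
7 1 5

After move 7 (D):
3 4 6
8 2 0
7 1 5

After move 8 (L):
3 4 6
8 0 2
7 1 5

After move 9 (D):
3 4 6
8 1 2
7 0 5

After move 10 (U):
3 4 6
8 0 2
7 1 5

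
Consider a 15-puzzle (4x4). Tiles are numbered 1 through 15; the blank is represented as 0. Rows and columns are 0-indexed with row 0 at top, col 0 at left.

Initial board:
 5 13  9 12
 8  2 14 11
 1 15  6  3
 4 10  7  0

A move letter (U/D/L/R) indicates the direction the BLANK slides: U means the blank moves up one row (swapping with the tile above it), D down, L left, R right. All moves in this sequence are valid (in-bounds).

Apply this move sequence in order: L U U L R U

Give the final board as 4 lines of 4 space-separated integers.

Answer:  5 13  0 12
 8  2  9 11
 1 15 14  3
 4 10  6  7

Derivation:
After move 1 (L):
 5 13  9 12
 8  2 14 11
 1 15  6  3
 4 10  0  7

After move 2 (U):
 5 13  9 12
 8  2 14 11
 1 15  0  3
 4 10  6  7

After move 3 (U):
 5 13  9 12
 8  2  0 11
 1 15 14  3
 4 10  6  7

After move 4 (L):
 5 13  9 12
 8  0  2 11
 1 15 14  3
 4 10  6  7

After move 5 (R):
 5 13  9 12
 8  2  0 11
 1 15 14  3
 4 10  6  7

After move 6 (U):
 5 13  0 12
 8  2  9 11
 1 15 14  3
 4 10  6  7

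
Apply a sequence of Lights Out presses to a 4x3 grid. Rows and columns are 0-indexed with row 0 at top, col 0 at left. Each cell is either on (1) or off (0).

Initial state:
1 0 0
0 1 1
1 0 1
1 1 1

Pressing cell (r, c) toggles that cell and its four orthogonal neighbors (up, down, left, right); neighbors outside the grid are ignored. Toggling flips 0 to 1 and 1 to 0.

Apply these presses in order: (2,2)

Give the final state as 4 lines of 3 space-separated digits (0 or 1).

Answer: 1 0 0
0 1 0
1 1 0
1 1 0

Derivation:
After press 1 at (2,2):
1 0 0
0 1 0
1 1 0
1 1 0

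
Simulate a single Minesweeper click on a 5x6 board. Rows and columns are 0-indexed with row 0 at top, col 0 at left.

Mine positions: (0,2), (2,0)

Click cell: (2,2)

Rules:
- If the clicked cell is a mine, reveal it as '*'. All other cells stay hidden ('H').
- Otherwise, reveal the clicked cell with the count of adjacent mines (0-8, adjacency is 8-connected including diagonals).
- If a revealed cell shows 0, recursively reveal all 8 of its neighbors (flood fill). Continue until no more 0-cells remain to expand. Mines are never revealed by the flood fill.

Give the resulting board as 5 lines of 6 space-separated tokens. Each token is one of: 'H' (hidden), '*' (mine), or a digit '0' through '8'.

H H H 1 0 0
H 2 1 1 0 0
H 1 0 0 0 0
1 1 0 0 0 0
0 0 0 0 0 0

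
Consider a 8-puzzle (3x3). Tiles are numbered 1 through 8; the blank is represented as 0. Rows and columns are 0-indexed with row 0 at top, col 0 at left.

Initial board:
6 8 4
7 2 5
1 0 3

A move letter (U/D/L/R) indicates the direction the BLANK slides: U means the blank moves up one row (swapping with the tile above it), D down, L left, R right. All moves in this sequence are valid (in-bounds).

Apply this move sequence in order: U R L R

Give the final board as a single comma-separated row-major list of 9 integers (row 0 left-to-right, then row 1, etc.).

After move 1 (U):
6 8 4
7 0 5
1 2 3

After move 2 (R):
6 8 4
7 5 0
1 2 3

After move 3 (L):
6 8 4
7 0 5
1 2 3

After move 4 (R):
6 8 4
7 5 0
1 2 3

Answer: 6, 8, 4, 7, 5, 0, 1, 2, 3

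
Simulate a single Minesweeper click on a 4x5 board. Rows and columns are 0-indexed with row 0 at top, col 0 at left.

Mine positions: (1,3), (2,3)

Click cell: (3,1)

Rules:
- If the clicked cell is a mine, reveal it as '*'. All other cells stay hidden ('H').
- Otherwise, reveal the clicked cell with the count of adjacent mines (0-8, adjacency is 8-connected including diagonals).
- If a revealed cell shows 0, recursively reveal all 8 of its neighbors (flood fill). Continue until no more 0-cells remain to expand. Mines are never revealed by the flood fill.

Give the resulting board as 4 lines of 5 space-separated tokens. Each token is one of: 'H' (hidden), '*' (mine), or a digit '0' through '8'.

0 0 1 H H
0 0 2 H H
0 0 2 H H
0 0 1 H H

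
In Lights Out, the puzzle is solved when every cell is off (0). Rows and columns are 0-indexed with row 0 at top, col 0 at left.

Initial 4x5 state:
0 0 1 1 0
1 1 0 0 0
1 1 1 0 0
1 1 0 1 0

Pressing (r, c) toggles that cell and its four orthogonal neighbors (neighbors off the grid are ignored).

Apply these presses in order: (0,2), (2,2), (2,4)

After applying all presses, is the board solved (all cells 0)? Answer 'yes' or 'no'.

After press 1 at (0,2):
0 1 0 0 0
1 1 1 0 0
1 1 1 0 0
1 1 0 1 0

After press 2 at (2,2):
0 1 0 0 0
1 1 0 0 0
1 0 0 1 0
1 1 1 1 0

After press 3 at (2,4):
0 1 0 0 0
1 1 0 0 1
1 0 0 0 1
1 1 1 1 1

Lights still on: 11

Answer: no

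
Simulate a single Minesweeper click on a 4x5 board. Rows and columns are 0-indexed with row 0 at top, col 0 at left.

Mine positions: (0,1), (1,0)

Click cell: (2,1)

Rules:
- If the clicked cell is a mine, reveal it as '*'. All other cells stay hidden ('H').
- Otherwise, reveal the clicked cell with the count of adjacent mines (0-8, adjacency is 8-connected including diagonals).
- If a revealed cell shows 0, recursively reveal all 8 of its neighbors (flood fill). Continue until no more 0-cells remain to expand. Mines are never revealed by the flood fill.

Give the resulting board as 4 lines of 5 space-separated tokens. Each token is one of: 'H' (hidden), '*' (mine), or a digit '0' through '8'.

H H H H H
H H H H H
H 1 H H H
H H H H H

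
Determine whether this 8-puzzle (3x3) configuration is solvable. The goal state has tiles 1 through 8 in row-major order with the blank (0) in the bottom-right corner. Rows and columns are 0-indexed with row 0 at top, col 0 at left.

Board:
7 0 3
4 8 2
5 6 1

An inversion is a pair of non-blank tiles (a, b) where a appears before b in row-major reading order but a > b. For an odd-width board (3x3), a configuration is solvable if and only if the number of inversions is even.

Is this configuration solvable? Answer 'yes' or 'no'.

Inversions (pairs i<j in row-major order where tile[i] > tile[j] > 0): 17
17 is odd, so the puzzle is not solvable.

Answer: no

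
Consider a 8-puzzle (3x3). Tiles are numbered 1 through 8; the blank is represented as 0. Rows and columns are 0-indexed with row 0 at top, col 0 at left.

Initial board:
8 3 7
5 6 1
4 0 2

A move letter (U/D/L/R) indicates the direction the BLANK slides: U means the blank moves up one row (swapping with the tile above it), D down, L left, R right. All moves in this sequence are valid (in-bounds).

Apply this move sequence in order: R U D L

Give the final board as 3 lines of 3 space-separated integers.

Answer: 8 3 7
5 6 1
4 0 2

Derivation:
After move 1 (R):
8 3 7
5 6 1
4 2 0

After move 2 (U):
8 3 7
5 6 0
4 2 1

After move 3 (D):
8 3 7
5 6 1
4 2 0

After move 4 (L):
8 3 7
5 6 1
4 0 2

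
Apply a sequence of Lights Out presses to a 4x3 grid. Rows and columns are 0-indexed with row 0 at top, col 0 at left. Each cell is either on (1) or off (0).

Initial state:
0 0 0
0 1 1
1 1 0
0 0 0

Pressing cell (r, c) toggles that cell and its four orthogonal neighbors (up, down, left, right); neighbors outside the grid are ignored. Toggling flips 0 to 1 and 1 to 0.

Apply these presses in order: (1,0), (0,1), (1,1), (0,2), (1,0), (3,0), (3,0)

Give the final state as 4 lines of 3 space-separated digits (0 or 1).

After press 1 at (1,0):
1 0 0
1 0 1
0 1 0
0 0 0

After press 2 at (0,1):
0 1 1
1 1 1
0 1 0
0 0 0

After press 3 at (1,1):
0 0 1
0 0 0
0 0 0
0 0 0

After press 4 at (0,2):
0 1 0
0 0 1
0 0 0
0 0 0

After press 5 at (1,0):
1 1 0
1 1 1
1 0 0
0 0 0

After press 6 at (3,0):
1 1 0
1 1 1
0 0 0
1 1 0

After press 7 at (3,0):
1 1 0
1 1 1
1 0 0
0 0 0

Answer: 1 1 0
1 1 1
1 0 0
0 0 0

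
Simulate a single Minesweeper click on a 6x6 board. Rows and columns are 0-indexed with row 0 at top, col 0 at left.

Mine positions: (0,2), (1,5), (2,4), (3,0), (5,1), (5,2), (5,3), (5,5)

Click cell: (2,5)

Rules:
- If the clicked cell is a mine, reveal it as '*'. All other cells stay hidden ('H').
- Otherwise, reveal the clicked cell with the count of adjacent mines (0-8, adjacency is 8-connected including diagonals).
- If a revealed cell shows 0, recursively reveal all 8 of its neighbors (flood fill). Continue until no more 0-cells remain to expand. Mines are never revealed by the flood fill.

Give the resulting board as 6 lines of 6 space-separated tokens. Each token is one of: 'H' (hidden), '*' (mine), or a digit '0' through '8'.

H H H H H H
H H H H H H
H H H H H 2
H H H H H H
H H H H H H
H H H H H H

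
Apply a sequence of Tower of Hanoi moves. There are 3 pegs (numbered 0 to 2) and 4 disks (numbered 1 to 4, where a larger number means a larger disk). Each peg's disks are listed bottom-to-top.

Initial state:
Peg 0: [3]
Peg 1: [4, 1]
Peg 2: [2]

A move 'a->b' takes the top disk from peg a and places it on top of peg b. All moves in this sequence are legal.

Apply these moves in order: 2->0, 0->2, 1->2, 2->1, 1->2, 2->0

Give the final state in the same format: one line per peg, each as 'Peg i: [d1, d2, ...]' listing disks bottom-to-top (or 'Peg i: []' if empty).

Answer: Peg 0: [3, 1]
Peg 1: [4]
Peg 2: [2]

Derivation:
After move 1 (2->0):
Peg 0: [3, 2]
Peg 1: [4, 1]
Peg 2: []

After move 2 (0->2):
Peg 0: [3]
Peg 1: [4, 1]
Peg 2: [2]

After move 3 (1->2):
Peg 0: [3]
Peg 1: [4]
Peg 2: [2, 1]

After move 4 (2->1):
Peg 0: [3]
Peg 1: [4, 1]
Peg 2: [2]

After move 5 (1->2):
Peg 0: [3]
Peg 1: [4]
Peg 2: [2, 1]

After move 6 (2->0):
Peg 0: [3, 1]
Peg 1: [4]
Peg 2: [2]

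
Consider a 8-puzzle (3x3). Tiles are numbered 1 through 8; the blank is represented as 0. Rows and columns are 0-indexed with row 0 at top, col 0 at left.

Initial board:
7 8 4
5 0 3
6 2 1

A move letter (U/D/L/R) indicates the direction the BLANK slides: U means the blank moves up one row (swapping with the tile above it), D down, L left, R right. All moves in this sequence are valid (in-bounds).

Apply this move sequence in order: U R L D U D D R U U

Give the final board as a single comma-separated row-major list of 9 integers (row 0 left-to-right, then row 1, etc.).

Answer: 7, 8, 0, 5, 2, 4, 6, 1, 3

Derivation:
After move 1 (U):
7 0 4
5 8 3
6 2 1

After move 2 (R):
7 4 0
5 8 3
6 2 1

After move 3 (L):
7 0 4
5 8 3
6 2 1

After move 4 (D):
7 8 4
5 0 3
6 2 1

After move 5 (U):
7 0 4
5 8 3
6 2 1

After move 6 (D):
7 8 4
5 0 3
6 2 1

After move 7 (D):
7 8 4
5 2 3
6 0 1

After move 8 (R):
7 8 4
5 2 3
6 1 0

After move 9 (U):
7 8 4
5 2 0
6 1 3

After move 10 (U):
7 8 0
5 2 4
6 1 3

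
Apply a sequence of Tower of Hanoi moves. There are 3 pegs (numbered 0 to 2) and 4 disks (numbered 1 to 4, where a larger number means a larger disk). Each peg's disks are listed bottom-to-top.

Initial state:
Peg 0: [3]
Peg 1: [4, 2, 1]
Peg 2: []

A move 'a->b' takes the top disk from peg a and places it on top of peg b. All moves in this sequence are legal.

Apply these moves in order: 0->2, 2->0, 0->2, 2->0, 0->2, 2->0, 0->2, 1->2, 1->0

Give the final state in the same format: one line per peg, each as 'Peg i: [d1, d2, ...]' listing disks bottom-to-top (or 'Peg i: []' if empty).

After move 1 (0->2):
Peg 0: []
Peg 1: [4, 2, 1]
Peg 2: [3]

After move 2 (2->0):
Peg 0: [3]
Peg 1: [4, 2, 1]
Peg 2: []

After move 3 (0->2):
Peg 0: []
Peg 1: [4, 2, 1]
Peg 2: [3]

After move 4 (2->0):
Peg 0: [3]
Peg 1: [4, 2, 1]
Peg 2: []

After move 5 (0->2):
Peg 0: []
Peg 1: [4, 2, 1]
Peg 2: [3]

After move 6 (2->0):
Peg 0: [3]
Peg 1: [4, 2, 1]
Peg 2: []

After move 7 (0->2):
Peg 0: []
Peg 1: [4, 2, 1]
Peg 2: [3]

After move 8 (1->2):
Peg 0: []
Peg 1: [4, 2]
Peg 2: [3, 1]

After move 9 (1->0):
Peg 0: [2]
Peg 1: [4]
Peg 2: [3, 1]

Answer: Peg 0: [2]
Peg 1: [4]
Peg 2: [3, 1]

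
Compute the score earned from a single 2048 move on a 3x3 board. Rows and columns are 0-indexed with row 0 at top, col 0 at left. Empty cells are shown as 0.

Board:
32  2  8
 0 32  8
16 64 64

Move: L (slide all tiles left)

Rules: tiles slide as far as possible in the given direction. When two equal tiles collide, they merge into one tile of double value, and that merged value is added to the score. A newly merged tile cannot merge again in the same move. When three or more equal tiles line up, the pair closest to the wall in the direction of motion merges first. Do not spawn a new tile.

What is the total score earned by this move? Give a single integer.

Slide left:
row 0: [32, 2, 8] -> [32, 2, 8]  score +0 (running 0)
row 1: [0, 32, 8] -> [32, 8, 0]  score +0 (running 0)
row 2: [16, 64, 64] -> [16, 128, 0]  score +128 (running 128)
Board after move:
 32   2   8
 32   8   0
 16 128   0

Answer: 128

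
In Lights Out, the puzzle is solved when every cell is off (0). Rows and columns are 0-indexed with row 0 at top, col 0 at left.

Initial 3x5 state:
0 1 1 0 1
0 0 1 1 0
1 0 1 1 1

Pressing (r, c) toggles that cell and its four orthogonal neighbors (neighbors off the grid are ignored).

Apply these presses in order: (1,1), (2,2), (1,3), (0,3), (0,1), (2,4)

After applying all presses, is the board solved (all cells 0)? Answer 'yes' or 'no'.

Answer: no

Derivation:
After press 1 at (1,1):
0 0 1 0 1
1 1 0 1 0
1 1 1 1 1

After press 2 at (2,2):
0 0 1 0 1
1 1 1 1 0
1 0 0 0 1

After press 3 at (1,3):
0 0 1 1 1
1 1 0 0 1
1 0 0 1 1

After press 4 at (0,3):
0 0 0 0 0
1 1 0 1 1
1 0 0 1 1

After press 5 at (0,1):
1 1 1 0 0
1 0 0 1 1
1 0 0 1 1

After press 6 at (2,4):
1 1 1 0 0
1 0 0 1 0
1 0 0 0 0

Lights still on: 6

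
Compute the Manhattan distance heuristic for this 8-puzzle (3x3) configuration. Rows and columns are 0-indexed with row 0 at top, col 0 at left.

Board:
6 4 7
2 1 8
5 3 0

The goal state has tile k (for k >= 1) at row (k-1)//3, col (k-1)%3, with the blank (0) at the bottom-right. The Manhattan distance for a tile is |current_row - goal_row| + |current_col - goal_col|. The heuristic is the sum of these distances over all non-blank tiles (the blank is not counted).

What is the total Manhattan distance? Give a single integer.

Answer: 20

Derivation:
Tile 6: at (0,0), goal (1,2), distance |0-1|+|0-2| = 3
Tile 4: at (0,1), goal (1,0), distance |0-1|+|1-0| = 2
Tile 7: at (0,2), goal (2,0), distance |0-2|+|2-0| = 4
Tile 2: at (1,0), goal (0,1), distance |1-0|+|0-1| = 2
Tile 1: at (1,1), goal (0,0), distance |1-0|+|1-0| = 2
Tile 8: at (1,2), goal (2,1), distance |1-2|+|2-1| = 2
Tile 5: at (2,0), goal (1,1), distance |2-1|+|0-1| = 2
Tile 3: at (2,1), goal (0,2), distance |2-0|+|1-2| = 3
Sum: 3 + 2 + 4 + 2 + 2 + 2 + 2 + 3 = 20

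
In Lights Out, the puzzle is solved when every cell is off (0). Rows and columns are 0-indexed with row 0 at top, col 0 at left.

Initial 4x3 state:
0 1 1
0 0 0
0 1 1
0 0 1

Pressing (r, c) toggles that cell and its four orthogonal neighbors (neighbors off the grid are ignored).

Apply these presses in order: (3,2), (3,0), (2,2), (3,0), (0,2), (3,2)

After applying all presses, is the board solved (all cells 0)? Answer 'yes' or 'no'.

Answer: yes

Derivation:
After press 1 at (3,2):
0 1 1
0 0 0
0 1 0
0 1 0

After press 2 at (3,0):
0 1 1
0 0 0
1 1 0
1 0 0

After press 3 at (2,2):
0 1 1
0 0 1
1 0 1
1 0 1

After press 4 at (3,0):
0 1 1
0 0 1
0 0 1
0 1 1

After press 5 at (0,2):
0 0 0
0 0 0
0 0 1
0 1 1

After press 6 at (3,2):
0 0 0
0 0 0
0 0 0
0 0 0

Lights still on: 0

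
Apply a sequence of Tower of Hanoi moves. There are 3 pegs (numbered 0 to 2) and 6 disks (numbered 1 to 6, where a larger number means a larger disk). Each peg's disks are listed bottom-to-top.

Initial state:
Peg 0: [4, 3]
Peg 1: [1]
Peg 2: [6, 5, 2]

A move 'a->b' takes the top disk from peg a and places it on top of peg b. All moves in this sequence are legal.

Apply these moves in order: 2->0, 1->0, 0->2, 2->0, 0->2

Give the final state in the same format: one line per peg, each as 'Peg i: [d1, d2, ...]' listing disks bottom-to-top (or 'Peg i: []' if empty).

After move 1 (2->0):
Peg 0: [4, 3, 2]
Peg 1: [1]
Peg 2: [6, 5]

After move 2 (1->0):
Peg 0: [4, 3, 2, 1]
Peg 1: []
Peg 2: [6, 5]

After move 3 (0->2):
Peg 0: [4, 3, 2]
Peg 1: []
Peg 2: [6, 5, 1]

After move 4 (2->0):
Peg 0: [4, 3, 2, 1]
Peg 1: []
Peg 2: [6, 5]

After move 5 (0->2):
Peg 0: [4, 3, 2]
Peg 1: []
Peg 2: [6, 5, 1]

Answer: Peg 0: [4, 3, 2]
Peg 1: []
Peg 2: [6, 5, 1]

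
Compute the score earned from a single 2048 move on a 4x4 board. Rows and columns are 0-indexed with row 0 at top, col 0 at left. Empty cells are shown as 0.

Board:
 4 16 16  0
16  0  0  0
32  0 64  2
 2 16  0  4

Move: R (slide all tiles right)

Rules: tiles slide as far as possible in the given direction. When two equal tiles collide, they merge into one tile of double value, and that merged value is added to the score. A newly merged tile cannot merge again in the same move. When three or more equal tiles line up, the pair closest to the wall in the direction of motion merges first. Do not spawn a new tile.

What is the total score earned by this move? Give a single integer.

Answer: 32

Derivation:
Slide right:
row 0: [4, 16, 16, 0] -> [0, 0, 4, 32]  score +32 (running 32)
row 1: [16, 0, 0, 0] -> [0, 0, 0, 16]  score +0 (running 32)
row 2: [32, 0, 64, 2] -> [0, 32, 64, 2]  score +0 (running 32)
row 3: [2, 16, 0, 4] -> [0, 2, 16, 4]  score +0 (running 32)
Board after move:
 0  0  4 32
 0  0  0 16
 0 32 64  2
 0  2 16  4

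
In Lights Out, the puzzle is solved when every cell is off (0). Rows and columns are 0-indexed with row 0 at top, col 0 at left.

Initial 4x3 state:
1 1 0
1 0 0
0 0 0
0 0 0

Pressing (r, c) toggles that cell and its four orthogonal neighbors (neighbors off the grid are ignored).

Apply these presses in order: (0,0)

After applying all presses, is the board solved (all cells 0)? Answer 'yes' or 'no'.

After press 1 at (0,0):
0 0 0
0 0 0
0 0 0
0 0 0

Lights still on: 0

Answer: yes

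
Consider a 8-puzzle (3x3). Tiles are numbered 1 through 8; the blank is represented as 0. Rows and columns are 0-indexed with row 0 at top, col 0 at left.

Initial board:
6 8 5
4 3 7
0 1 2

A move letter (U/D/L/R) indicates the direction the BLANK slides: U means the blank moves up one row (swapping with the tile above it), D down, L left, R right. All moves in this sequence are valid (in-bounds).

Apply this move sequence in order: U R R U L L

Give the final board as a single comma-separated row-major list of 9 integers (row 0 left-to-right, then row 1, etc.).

Answer: 0, 6, 8, 3, 7, 5, 4, 1, 2

Derivation:
After move 1 (U):
6 8 5
0 3 7
4 1 2

After move 2 (R):
6 8 5
3 0 7
4 1 2

After move 3 (R):
6 8 5
3 7 0
4 1 2

After move 4 (U):
6 8 0
3 7 5
4 1 2

After move 5 (L):
6 0 8
3 7 5
4 1 2

After move 6 (L):
0 6 8
3 7 5
4 1 2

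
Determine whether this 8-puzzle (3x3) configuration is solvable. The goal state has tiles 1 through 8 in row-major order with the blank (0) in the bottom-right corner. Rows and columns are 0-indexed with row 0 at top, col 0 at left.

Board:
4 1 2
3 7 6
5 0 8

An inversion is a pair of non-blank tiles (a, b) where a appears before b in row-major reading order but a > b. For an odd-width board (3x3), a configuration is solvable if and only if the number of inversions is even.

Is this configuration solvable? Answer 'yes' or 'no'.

Inversions (pairs i<j in row-major order where tile[i] > tile[j] > 0): 6
6 is even, so the puzzle is solvable.

Answer: yes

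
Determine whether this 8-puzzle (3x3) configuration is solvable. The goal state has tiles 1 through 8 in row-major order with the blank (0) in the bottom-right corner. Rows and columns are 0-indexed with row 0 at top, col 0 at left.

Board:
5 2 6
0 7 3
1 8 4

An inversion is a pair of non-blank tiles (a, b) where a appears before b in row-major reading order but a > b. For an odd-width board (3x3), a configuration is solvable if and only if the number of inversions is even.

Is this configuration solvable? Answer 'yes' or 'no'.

Inversions (pairs i<j in row-major order where tile[i] > tile[j] > 0): 13
13 is odd, so the puzzle is not solvable.

Answer: no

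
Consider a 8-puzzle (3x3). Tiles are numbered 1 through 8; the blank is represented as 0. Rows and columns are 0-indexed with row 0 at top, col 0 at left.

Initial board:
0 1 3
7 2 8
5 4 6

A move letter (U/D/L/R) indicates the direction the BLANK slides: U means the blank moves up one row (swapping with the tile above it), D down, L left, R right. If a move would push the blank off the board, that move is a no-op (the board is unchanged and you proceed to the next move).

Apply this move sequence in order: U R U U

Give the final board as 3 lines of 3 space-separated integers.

Answer: 1 0 3
7 2 8
5 4 6

Derivation:
After move 1 (U):
0 1 3
7 2 8
5 4 6

After move 2 (R):
1 0 3
7 2 8
5 4 6

After move 3 (U):
1 0 3
7 2 8
5 4 6

After move 4 (U):
1 0 3
7 2 8
5 4 6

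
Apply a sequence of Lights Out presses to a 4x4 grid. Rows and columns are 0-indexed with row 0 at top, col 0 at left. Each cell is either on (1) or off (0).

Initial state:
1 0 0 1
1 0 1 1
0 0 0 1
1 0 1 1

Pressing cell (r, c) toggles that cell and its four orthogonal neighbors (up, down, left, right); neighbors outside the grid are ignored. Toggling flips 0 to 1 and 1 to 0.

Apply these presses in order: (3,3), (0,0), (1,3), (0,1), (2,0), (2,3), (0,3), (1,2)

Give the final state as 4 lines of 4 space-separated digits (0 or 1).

Answer: 1 0 1 1
1 0 1 1
1 1 0 0
0 0 0 1

Derivation:
After press 1 at (3,3):
1 0 0 1
1 0 1 1
0 0 0 0
1 0 0 0

After press 2 at (0,0):
0 1 0 1
0 0 1 1
0 0 0 0
1 0 0 0

After press 3 at (1,3):
0 1 0 0
0 0 0 0
0 0 0 1
1 0 0 0

After press 4 at (0,1):
1 0 1 0
0 1 0 0
0 0 0 1
1 0 0 0

After press 5 at (2,0):
1 0 1 0
1 1 0 0
1 1 0 1
0 0 0 0

After press 6 at (2,3):
1 0 1 0
1 1 0 1
1 1 1 0
0 0 0 1

After press 7 at (0,3):
1 0 0 1
1 1 0 0
1 1 1 0
0 0 0 1

After press 8 at (1,2):
1 0 1 1
1 0 1 1
1 1 0 0
0 0 0 1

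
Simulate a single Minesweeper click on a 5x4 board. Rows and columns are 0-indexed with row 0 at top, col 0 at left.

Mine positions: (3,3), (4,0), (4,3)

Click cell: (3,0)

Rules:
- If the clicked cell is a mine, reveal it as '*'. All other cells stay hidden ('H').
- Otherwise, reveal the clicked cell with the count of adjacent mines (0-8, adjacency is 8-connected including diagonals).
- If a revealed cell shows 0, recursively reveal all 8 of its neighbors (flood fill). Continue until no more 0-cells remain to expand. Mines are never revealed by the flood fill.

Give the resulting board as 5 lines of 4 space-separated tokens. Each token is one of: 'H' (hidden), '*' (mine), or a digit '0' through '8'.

H H H H
H H H H
H H H H
1 H H H
H H H H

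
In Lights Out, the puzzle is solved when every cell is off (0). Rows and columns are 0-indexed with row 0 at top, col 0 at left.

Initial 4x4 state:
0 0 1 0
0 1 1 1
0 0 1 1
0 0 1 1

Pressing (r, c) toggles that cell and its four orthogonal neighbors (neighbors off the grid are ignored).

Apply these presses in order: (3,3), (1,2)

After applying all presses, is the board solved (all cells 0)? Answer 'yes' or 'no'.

After press 1 at (3,3):
0 0 1 0
0 1 1 1
0 0 1 0
0 0 0 0

After press 2 at (1,2):
0 0 0 0
0 0 0 0
0 0 0 0
0 0 0 0

Lights still on: 0

Answer: yes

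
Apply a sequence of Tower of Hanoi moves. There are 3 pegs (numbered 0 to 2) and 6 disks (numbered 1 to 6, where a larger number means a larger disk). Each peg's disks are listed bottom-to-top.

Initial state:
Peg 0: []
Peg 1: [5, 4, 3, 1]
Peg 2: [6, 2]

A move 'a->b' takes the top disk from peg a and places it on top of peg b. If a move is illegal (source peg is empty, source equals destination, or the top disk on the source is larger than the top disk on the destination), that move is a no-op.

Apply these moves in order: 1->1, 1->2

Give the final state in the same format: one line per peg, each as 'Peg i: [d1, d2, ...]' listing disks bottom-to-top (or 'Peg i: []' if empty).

After move 1 (1->1):
Peg 0: []
Peg 1: [5, 4, 3, 1]
Peg 2: [6, 2]

After move 2 (1->2):
Peg 0: []
Peg 1: [5, 4, 3]
Peg 2: [6, 2, 1]

Answer: Peg 0: []
Peg 1: [5, 4, 3]
Peg 2: [6, 2, 1]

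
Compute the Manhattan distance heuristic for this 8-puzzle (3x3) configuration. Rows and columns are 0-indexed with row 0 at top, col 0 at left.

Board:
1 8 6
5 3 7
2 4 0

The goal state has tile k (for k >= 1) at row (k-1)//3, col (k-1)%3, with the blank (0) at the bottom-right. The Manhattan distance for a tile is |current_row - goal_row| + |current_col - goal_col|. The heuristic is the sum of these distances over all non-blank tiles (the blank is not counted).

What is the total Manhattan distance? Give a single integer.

Tile 1: at (0,0), goal (0,0), distance |0-0|+|0-0| = 0
Tile 8: at (0,1), goal (2,1), distance |0-2|+|1-1| = 2
Tile 6: at (0,2), goal (1,2), distance |0-1|+|2-2| = 1
Tile 5: at (1,0), goal (1,1), distance |1-1|+|0-1| = 1
Tile 3: at (1,1), goal (0,2), distance |1-0|+|1-2| = 2
Tile 7: at (1,2), goal (2,0), distance |1-2|+|2-0| = 3
Tile 2: at (2,0), goal (0,1), distance |2-0|+|0-1| = 3
Tile 4: at (2,1), goal (1,0), distance |2-1|+|1-0| = 2
Sum: 0 + 2 + 1 + 1 + 2 + 3 + 3 + 2 = 14

Answer: 14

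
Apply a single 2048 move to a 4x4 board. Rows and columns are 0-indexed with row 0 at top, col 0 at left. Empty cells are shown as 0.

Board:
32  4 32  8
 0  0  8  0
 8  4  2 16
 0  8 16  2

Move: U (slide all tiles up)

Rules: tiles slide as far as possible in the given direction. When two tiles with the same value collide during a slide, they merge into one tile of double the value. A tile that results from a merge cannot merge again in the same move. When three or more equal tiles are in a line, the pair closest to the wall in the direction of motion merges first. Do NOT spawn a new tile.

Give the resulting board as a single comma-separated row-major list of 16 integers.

Answer: 32, 8, 32, 8, 8, 8, 8, 16, 0, 0, 2, 2, 0, 0, 16, 0

Derivation:
Slide up:
col 0: [32, 0, 8, 0] -> [32, 8, 0, 0]
col 1: [4, 0, 4, 8] -> [8, 8, 0, 0]
col 2: [32, 8, 2, 16] -> [32, 8, 2, 16]
col 3: [8, 0, 16, 2] -> [8, 16, 2, 0]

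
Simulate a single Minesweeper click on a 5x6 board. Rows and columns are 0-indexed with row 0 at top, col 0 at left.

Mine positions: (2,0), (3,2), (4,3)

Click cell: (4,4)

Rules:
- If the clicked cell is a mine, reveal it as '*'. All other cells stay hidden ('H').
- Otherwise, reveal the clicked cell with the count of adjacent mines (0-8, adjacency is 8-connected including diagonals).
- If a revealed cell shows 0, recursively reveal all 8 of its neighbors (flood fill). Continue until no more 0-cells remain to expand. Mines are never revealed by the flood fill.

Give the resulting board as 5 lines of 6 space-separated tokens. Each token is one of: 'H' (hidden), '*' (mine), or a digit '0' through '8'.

H H H H H H
H H H H H H
H H H H H H
H H H H H H
H H H H 1 H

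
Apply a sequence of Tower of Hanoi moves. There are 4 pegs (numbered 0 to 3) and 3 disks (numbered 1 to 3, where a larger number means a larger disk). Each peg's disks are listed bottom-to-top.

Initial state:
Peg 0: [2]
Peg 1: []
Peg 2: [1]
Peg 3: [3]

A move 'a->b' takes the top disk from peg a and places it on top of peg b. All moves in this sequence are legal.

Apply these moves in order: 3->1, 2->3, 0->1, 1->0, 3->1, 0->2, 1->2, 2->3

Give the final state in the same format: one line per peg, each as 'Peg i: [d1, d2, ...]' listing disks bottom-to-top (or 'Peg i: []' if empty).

Answer: Peg 0: []
Peg 1: [3]
Peg 2: [2]
Peg 3: [1]

Derivation:
After move 1 (3->1):
Peg 0: [2]
Peg 1: [3]
Peg 2: [1]
Peg 3: []

After move 2 (2->3):
Peg 0: [2]
Peg 1: [3]
Peg 2: []
Peg 3: [1]

After move 3 (0->1):
Peg 0: []
Peg 1: [3, 2]
Peg 2: []
Peg 3: [1]

After move 4 (1->0):
Peg 0: [2]
Peg 1: [3]
Peg 2: []
Peg 3: [1]

After move 5 (3->1):
Peg 0: [2]
Peg 1: [3, 1]
Peg 2: []
Peg 3: []

After move 6 (0->2):
Peg 0: []
Peg 1: [3, 1]
Peg 2: [2]
Peg 3: []

After move 7 (1->2):
Peg 0: []
Peg 1: [3]
Peg 2: [2, 1]
Peg 3: []

After move 8 (2->3):
Peg 0: []
Peg 1: [3]
Peg 2: [2]
Peg 3: [1]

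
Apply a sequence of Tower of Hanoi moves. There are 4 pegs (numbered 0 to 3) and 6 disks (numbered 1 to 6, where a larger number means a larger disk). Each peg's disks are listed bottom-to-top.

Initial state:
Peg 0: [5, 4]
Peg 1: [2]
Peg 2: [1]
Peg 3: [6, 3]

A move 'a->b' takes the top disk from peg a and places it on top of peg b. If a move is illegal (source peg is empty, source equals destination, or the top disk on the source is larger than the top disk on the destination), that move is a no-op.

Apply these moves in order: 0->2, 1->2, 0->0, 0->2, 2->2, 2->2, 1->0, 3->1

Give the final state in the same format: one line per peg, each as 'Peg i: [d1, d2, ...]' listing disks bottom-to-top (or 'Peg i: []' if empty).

After move 1 (0->2):
Peg 0: [5, 4]
Peg 1: [2]
Peg 2: [1]
Peg 3: [6, 3]

After move 2 (1->2):
Peg 0: [5, 4]
Peg 1: [2]
Peg 2: [1]
Peg 3: [6, 3]

After move 3 (0->0):
Peg 0: [5, 4]
Peg 1: [2]
Peg 2: [1]
Peg 3: [6, 3]

After move 4 (0->2):
Peg 0: [5, 4]
Peg 1: [2]
Peg 2: [1]
Peg 3: [6, 3]

After move 5 (2->2):
Peg 0: [5, 4]
Peg 1: [2]
Peg 2: [1]
Peg 3: [6, 3]

After move 6 (2->2):
Peg 0: [5, 4]
Peg 1: [2]
Peg 2: [1]
Peg 3: [6, 3]

After move 7 (1->0):
Peg 0: [5, 4, 2]
Peg 1: []
Peg 2: [1]
Peg 3: [6, 3]

After move 8 (3->1):
Peg 0: [5, 4, 2]
Peg 1: [3]
Peg 2: [1]
Peg 3: [6]

Answer: Peg 0: [5, 4, 2]
Peg 1: [3]
Peg 2: [1]
Peg 3: [6]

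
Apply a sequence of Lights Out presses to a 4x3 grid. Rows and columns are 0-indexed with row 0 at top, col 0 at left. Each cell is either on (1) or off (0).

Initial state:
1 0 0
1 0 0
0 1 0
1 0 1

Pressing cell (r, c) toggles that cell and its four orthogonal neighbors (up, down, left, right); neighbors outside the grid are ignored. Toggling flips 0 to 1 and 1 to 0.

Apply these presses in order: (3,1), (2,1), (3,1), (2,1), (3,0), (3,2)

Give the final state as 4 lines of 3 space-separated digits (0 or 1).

Answer: 1 0 0
1 0 0
1 1 1
0 0 0

Derivation:
After press 1 at (3,1):
1 0 0
1 0 0
0 0 0
0 1 0

After press 2 at (2,1):
1 0 0
1 1 0
1 1 1
0 0 0

After press 3 at (3,1):
1 0 0
1 1 0
1 0 1
1 1 1

After press 4 at (2,1):
1 0 0
1 0 0
0 1 0
1 0 1

After press 5 at (3,0):
1 0 0
1 0 0
1 1 0
0 1 1

After press 6 at (3,2):
1 0 0
1 0 0
1 1 1
0 0 0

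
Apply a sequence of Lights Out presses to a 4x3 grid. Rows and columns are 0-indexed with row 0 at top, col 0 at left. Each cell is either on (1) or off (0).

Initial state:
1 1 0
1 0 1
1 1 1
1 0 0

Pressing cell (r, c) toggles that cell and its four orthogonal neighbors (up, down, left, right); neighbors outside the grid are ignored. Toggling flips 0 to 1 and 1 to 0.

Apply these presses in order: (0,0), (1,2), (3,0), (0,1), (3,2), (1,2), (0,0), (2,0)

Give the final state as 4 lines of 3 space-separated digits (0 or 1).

Answer: 0 0 1
0 1 1
1 0 0
1 0 1

Derivation:
After press 1 at (0,0):
0 0 0
0 0 1
1 1 1
1 0 0

After press 2 at (1,2):
0 0 1
0 1 0
1 1 0
1 0 0

After press 3 at (3,0):
0 0 1
0 1 0
0 1 0
0 1 0

After press 4 at (0,1):
1 1 0
0 0 0
0 1 0
0 1 0

After press 5 at (3,2):
1 1 0
0 0 0
0 1 1
0 0 1

After press 6 at (1,2):
1 1 1
0 1 1
0 1 0
0 0 1

After press 7 at (0,0):
0 0 1
1 1 1
0 1 0
0 0 1

After press 8 at (2,0):
0 0 1
0 1 1
1 0 0
1 0 1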